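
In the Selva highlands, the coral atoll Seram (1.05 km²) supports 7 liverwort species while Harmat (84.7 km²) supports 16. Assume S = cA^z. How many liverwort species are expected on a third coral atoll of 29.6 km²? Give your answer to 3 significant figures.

13.1

z = ln(16/7) / ln(84.7/1.05) = 0.8267 / 4.3903 = 0.1883
c = 7 / 1.05^0.1883 = 7 / 1.009 = 6.936
S₃ = 6.936 × 29.6^0.1883 = 6.936 × 1.893 ≈ 13.13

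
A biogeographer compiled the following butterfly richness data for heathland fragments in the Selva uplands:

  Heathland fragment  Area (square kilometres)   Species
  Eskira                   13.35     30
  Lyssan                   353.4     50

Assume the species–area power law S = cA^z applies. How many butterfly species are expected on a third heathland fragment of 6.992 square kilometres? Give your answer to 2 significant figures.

z = ln(50/30) / ln(353.4/13.35) = 0.5108 / 3.2761 = 0.1559
c = 30 / 13.35^0.1559 = 30 / 1.498 = 20.03
S₃ = 20.03 × 6.992^0.1559 = 20.03 × 1.354 ≈ 27.12

27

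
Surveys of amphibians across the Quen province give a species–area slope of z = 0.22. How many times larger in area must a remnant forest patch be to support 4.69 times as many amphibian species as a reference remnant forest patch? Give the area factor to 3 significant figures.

(A₂/A₁)^0.22 = 4.69, so A₂/A₁ = 4.69^(1/0.22) = 4.69^4.545
ln(A₂/A₁) = ln 4.69 / 0.22 = 1.5454 / 0.22 = 7.0247
A₂/A₁ = e^7.0247 ≈ 1124

1120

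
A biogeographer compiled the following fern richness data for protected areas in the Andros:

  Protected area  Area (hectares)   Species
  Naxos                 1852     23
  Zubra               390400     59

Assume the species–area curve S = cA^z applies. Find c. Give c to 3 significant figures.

6.12

z = ln(S₂/S₁) / ln(A₂/A₁) = ln(59/23) / ln(390400/1852) = 0.9420 / 5.3509 = 0.1761
c = S₁ / A₁^z = 23 / 1852^0.1761 = 23 / 3.761 = 6.116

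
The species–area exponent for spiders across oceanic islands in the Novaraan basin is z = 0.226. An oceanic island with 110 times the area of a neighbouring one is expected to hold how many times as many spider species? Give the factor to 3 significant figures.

S₂/S₁ = (A₂/A₁)^z = 110^0.226
ln(S₂/S₁) = 0.226 × ln 110 = 0.226 × 4.7005 = 1.0623
S₂/S₁ = e^1.0623 ≈ 2.893

2.89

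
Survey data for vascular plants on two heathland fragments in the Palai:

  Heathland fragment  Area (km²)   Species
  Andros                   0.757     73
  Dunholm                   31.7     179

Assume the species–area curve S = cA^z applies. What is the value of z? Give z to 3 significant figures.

Taking logs: ln S = ln c + z ln A, so z = (ln S₂ − ln S₁)/(ln A₂ − ln A₁).
z = ln(179/73) / ln(31.7/0.757) = ln(2.452) / ln(41.88) = 0.8969 / 3.7347 = 0.2402

0.240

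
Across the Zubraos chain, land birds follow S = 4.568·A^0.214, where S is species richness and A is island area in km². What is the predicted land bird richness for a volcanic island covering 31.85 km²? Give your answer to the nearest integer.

S = 4.568 × 31.85^0.214 = 4.568 × 2.097 ≈ 9.581

10 species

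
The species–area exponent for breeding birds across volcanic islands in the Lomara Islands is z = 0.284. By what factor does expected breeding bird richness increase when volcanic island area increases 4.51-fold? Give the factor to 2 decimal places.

S₂/S₁ = (A₂/A₁)^z = 4.51^0.284
ln(S₂/S₁) = 0.284 × ln 4.51 = 0.284 × 1.5063 = 0.4278
S₂/S₁ = e^0.4278 ≈ 1.534

1.53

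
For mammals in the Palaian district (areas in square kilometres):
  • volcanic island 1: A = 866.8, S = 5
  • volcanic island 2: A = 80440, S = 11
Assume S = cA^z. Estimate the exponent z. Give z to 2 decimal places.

0.17

Taking logs: ln S = ln c + z ln A, so z = (ln S₂ − ln S₁)/(ln A₂ − ln A₁).
z = ln(11/5) / ln(80440/866.8) = ln(2.2) / ln(92.8) = 0.7885 / 4.5305 = 0.1740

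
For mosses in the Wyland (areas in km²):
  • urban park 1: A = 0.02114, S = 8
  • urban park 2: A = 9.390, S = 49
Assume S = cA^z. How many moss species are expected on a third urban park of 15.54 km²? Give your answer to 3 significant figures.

z = ln(49/8) / ln(9.39/0.02114) = 1.8124 / 6.0962 = 0.2973
c = 8 / 0.02114^0.2973 = 8 / 0.3177 = 25.18
S₃ = 25.18 × 15.54^0.2973 = 25.18 × 2.261 ≈ 56.92

56.9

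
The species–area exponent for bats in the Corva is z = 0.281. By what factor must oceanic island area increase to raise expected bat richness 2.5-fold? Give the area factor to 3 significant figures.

26.1

(A₂/A₁)^0.281 = 2.5, so A₂/A₁ = 2.5^(1/0.281) = 2.5^3.559
ln(A₂/A₁) = ln 2.5 / 0.281 = 0.9163 / 0.281 = 3.2608
A₂/A₁ = e^3.2608 ≈ 26.07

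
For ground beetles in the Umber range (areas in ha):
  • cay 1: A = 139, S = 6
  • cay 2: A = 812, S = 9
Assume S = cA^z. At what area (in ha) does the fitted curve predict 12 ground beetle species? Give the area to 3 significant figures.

z = ln(9/6) / ln(812/139) = 0.4055 / 1.7650 = 0.2297
c = 6 / 139^0.2297 = 6 / 3.107 = 1.931
A = (12/1.931)^(1/0.2297) ⇒ ln A = ln(6.213)/0.2297 = 7.9518
A = e^7.9518 ≈ 2841 ha

2840 ha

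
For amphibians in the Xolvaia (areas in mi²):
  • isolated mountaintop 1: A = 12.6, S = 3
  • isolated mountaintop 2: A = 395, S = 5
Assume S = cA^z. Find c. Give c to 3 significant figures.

z = ln(S₂/S₁) / ln(A₂/A₁) = ln(5/3) / ln(395/12.6) = 0.5108 / 3.4452 = 0.1483
c = S₁ / A₁^z = 3 / 12.6^0.1483 = 3 / 1.456 = 2.06

2.06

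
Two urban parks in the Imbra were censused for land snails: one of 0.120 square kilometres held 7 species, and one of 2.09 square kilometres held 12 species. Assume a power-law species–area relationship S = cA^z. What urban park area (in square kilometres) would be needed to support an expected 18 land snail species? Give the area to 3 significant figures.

z = ln(12/7) / ln(2.09/0.12) = 0.5390 / 2.8574 = 0.1886
c = 7 / 0.12^0.1886 = 7 / 0.6704 = 10.44
A = (18/10.44)^(1/0.1886) ⇒ ln A = ln(1.724)/0.1886 = 2.8867
A = e^2.8867 ≈ 17.93 square kilometres

17.9 square kilometres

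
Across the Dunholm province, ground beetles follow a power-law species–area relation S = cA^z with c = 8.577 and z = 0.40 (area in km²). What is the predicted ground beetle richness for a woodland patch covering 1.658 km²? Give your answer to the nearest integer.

10

S = 8.577 × 1.658^0.4 = 8.577 × 1.224 ≈ 10.5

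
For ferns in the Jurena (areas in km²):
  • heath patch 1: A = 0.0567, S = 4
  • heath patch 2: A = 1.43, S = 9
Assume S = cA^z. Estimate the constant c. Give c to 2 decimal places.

8.23

z = ln(S₂/S₁) / ln(A₂/A₁) = ln(9/4) / ln(1.43/0.0567) = 0.8109 / 3.2277 = 0.2512
c = S₁ / A₁^z = 4 / 0.0567^0.2512 = 4 / 0.4862 = 8.227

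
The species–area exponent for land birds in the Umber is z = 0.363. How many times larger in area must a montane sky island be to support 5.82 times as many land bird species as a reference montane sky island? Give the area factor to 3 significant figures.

128

(A₂/A₁)^0.363 = 5.82, so A₂/A₁ = 5.82^(1/0.363) = 5.82^2.755
ln(A₂/A₁) = ln 5.82 / 0.363 = 1.7613 / 0.363 = 4.8521
A₂/A₁ = e^4.8521 ≈ 128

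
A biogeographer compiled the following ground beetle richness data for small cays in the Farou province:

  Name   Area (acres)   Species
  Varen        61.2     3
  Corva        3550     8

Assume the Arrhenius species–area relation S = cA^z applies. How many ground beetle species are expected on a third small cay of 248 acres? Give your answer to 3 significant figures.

4.21

z = ln(8/3) / ln(3550/61.2) = 0.9808 / 4.0606 = 0.2416
c = 3 / 61.2^0.2416 = 3 / 2.701 = 1.111
S₃ = 1.111 × 248^0.2416 = 1.111 × 3.788 ≈ 4.206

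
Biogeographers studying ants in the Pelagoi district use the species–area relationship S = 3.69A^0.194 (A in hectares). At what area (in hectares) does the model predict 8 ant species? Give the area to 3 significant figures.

54.0 hectares

8 = 3.69 × A^0.194  ⇒  A^0.194 = 8/3.69 = 2.168
ln A = ln(2.168) / 0.194 = 0.7738 / 0.194 = 3.9887
A = e^3.9887 ≈ 53.99 hectares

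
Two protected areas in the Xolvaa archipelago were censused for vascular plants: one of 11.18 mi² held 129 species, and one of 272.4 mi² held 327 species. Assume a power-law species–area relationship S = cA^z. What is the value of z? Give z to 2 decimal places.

0.29

Taking logs: ln S = ln c + z ln A, so z = (ln S₂ − ln S₁)/(ln A₂ − ln A₁).
z = ln(327/129) / ln(272.4/11.18) = ln(2.535) / ln(24.36) = 0.9301 / 3.1931 = 0.2913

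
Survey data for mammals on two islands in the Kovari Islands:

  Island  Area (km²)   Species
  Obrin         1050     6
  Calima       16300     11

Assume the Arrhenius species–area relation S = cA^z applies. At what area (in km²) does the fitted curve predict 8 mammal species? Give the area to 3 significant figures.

3860 km²

z = ln(11/6) / ln(16300/1050) = 0.6061 / 2.7424 = 0.2210
c = 6 / 1050^0.2210 = 6 / 4.653 = 1.289
A = (8/1.289)^(1/0.2210) ⇒ ln A = ln(6.204)/0.2210 = 8.2581
A = e^8.2581 ≈ 3859 km²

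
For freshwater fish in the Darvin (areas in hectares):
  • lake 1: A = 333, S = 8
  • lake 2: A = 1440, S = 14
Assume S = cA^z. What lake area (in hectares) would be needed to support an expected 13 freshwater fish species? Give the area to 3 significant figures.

z = ln(14/8) / ln(1440/333) = 0.5596 / 1.4643 = 0.3822
c = 8 / 333^0.3822 = 8 / 9.205 = 0.8691
A = (13/0.8691)^(1/0.3822) ⇒ ln A = ln(14.96)/0.3822 = 7.0785
A = e^7.0785 ≈ 1186 hectares

1190 hectares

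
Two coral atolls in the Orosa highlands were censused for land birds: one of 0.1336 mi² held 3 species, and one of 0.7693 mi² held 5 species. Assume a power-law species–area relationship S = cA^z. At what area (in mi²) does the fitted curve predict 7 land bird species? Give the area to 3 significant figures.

2.44 mi²

z = ln(5/3) / ln(0.7693/0.1336) = 0.5108 / 1.7506 = 0.2918
c = 3 / 0.1336^0.2918 = 3 / 0.5558 = 5.398
A = (7/5.398)^(1/0.2918) ⇒ ln A = ln(1.297)/0.2918 = 0.8908
A = e^0.8908 ≈ 2.437 mi²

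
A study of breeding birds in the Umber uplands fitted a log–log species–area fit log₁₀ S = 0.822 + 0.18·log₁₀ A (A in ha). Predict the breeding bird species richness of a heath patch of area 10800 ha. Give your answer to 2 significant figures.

S = 6.637 × 10800^0.18
ln S = ln 6.637 + 0.18 × ln 10800 = 1.8927 + 0.18 × 9.2873 = 3.5644
S = e^3.5644 ≈ 35.32

35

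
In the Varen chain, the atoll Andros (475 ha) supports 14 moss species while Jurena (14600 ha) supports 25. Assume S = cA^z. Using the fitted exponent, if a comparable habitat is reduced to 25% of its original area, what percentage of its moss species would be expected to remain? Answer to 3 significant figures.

z = ln(25/14) / ln(14600/475) = 0.5798 / 3.4255 = 0.1693
S_new/S_old = (A_new/A_old)^z = 0.25^0.1693 = exp(0.1693 × -1.3863) = 0.7908

79.1%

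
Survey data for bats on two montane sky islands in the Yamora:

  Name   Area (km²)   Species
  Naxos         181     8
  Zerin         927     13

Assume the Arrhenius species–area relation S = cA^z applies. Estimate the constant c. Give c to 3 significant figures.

1.71

z = ln(S₂/S₁) / ln(A₂/A₁) = ln(13/8) / ln(927/181) = 0.4855 / 1.6335 = 0.2972
c = S₁ / A₁^z = 8 / 181^0.2972 = 8 / 4.689 = 1.706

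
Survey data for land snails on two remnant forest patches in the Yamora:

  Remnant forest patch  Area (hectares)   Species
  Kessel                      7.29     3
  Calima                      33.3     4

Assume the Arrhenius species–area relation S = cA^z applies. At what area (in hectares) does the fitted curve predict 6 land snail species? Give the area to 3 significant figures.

z = ln(4/3) / ln(33.3/7.29) = 0.2877 / 1.5191 = 0.1894
c = 3 / 7.29^0.1894 = 3 / 1.457 = 2.059
A = (6/2.059)^(1/0.1894) ⇒ ln A = ln(2.914)/0.1894 = 5.6465
A = e^5.6465 ≈ 283.3 hectares

283 hectares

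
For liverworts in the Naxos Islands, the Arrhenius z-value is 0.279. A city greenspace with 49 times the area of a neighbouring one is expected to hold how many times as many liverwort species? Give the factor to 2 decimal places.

S₂/S₁ = (A₂/A₁)^z = 49^0.279
ln(S₂/S₁) = 0.279 × ln 49 = 0.279 × 3.8918 = 1.0858
S₂/S₁ = e^1.0858 ≈ 2.962

2.96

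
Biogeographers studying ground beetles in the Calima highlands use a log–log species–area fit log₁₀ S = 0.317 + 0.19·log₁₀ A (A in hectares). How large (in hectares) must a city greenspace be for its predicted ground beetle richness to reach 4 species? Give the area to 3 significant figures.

4 = 2.075 × A^0.19  ⇒  A^0.19 = 4/2.075 = 1.928
ln A = ln(1.928) / 0.19 = 0.6564 / 0.19 = 3.4546
A = e^3.4546 ≈ 31.65 hectares

31.6 hectares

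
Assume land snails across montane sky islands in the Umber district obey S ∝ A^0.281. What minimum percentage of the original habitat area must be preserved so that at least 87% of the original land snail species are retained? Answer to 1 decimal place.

60.9%

Need (A_new/A_old)^0.281 = 0.87, so A_new/A_old = 0.87^(1/0.281) = 0.87^3.559
ln(A_new/A_old) = ln 0.87 / 0.281 = -0.1393 / 0.281 = -0.4956
A_new/A_old = e^-0.4956 ≈ 0.6092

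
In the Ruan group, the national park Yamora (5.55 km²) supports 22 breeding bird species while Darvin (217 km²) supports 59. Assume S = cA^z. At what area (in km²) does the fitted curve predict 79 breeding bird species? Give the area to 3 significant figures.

642 km²

z = ln(59/22) / ln(217/5.55) = 0.9865 / 3.6661 = 0.2691
c = 22 / 5.55^0.2691 = 22 / 1.586 = 13.87
A = (79/13.87)^(1/0.2691) ⇒ ln A = ln(5.695)/0.2691 = 6.4647
A = e^6.4647 ≈ 642.1 km²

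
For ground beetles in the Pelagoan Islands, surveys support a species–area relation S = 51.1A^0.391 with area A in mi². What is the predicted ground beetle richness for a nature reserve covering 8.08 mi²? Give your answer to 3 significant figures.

116

S = 51.1 × 8.08^0.391
ln S = ln 51.1 + 0.391 × ln 8.08 = 3.9338 + 0.391 × 2.0894 = 4.7507
S = e^4.7507 ≈ 115.7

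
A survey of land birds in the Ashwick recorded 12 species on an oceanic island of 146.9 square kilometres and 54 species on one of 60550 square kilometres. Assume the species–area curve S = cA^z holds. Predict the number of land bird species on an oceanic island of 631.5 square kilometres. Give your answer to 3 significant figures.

17.3

z = ln(54/12) / ln(60550/146.9) = 1.5041 / 6.0215 = 0.2498
c = 12 / 146.9^0.2498 = 12 / 3.478 = 3.451
S₃ = 3.451 × 631.5^0.2498 = 3.451 × 5.006 ≈ 17.27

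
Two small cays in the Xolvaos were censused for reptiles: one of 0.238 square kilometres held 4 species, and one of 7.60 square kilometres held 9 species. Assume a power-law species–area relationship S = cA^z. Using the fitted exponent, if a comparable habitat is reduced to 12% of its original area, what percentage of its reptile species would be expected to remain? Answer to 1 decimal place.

z = ln(9/4) / ln(7.6/0.238) = 0.8109 / 3.4636 = 0.2341
S_new/S_old = (A_new/A_old)^z = 0.12^0.2341 = exp(0.2341 × -2.1203) = 0.6087

60.9%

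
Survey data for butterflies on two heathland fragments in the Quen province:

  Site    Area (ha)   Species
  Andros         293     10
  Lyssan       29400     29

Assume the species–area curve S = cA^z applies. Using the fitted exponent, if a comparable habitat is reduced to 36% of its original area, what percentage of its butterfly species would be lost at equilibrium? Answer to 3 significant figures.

z = ln(29/10) / ln(29400/293) = 1.0647 / 4.6086 = 0.2310
S_new/S_old = (A_new/A_old)^z = 0.36^0.2310 = exp(0.2310 × -1.0217) = 0.7898
Fraction lost = 1 − 0.7898 = 0.2102

21.0%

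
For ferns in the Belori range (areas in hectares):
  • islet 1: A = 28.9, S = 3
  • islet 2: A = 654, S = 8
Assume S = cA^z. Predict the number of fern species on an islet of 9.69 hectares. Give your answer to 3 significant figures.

z = ln(8/3) / ln(654/28.9) = 0.9808 / 3.1193 = 0.3144
c = 3 / 28.9^0.3144 = 3 / 2.88 = 1.042
S₃ = 1.042 × 9.69^0.3144 = 1.042 × 2.042 ≈ 2.128

2.13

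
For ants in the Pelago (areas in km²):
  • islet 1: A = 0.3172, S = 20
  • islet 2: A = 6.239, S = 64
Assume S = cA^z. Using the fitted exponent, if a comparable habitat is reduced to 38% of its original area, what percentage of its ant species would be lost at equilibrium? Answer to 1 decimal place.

31.5%

z = ln(64/20) / ln(6.239/0.3172) = 1.1632 / 2.9790 = 0.3904
S_new/S_old = (A_new/A_old)^z = 0.38^0.3904 = exp(0.3904 × -0.9676) = 0.6854
Fraction lost = 1 − 0.6854 = 0.3146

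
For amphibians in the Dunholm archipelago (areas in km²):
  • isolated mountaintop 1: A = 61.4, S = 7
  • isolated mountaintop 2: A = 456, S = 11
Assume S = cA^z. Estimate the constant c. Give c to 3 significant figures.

2.77

z = ln(S₂/S₁) / ln(A₂/A₁) = ln(11/7) / ln(456/61.4) = 0.4520 / 2.0051 = 0.2254
c = S₁ / A₁^z = 7 / 61.4^0.2254 = 7 / 2.53 = 2.767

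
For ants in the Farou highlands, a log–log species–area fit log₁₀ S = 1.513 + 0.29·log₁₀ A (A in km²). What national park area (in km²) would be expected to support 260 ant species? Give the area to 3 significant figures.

1290 km²

260 = 32.58 × A^0.29  ⇒  A^0.29 = 260/32.58 = 7.979
ln A = ln(7.979) / 0.29 = 2.0769 / 0.29 = 7.1616
A = e^7.1616 ≈ 1289 km²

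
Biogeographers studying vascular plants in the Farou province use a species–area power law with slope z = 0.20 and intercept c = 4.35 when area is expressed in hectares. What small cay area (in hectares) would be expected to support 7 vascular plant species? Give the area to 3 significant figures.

7 = 4.35 × A^0.2  ⇒  A^0.2 = 7/4.35 = 1.609
ln A = ln(1.609) / 0.2 = 0.4757 / 0.2 = 2.3787
A = e^2.3787 ≈ 10.79 hectares

10.8 hectares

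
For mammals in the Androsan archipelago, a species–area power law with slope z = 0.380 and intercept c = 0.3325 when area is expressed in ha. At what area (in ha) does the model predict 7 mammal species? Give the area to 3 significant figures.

7 = 0.3325 × A^0.38  ⇒  A^0.38 = 7/0.3325 = 21.05
ln A = ln(21.05) / 0.38 = 3.0470 / 0.38 = 8.0185
A = e^8.0185 ≈ 3037 ha

3040 ha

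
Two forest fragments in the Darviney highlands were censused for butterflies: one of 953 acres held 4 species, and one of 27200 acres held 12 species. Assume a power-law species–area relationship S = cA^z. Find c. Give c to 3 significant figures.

0.422

z = ln(S₂/S₁) / ln(A₂/A₁) = ln(12/4) / ln(27200/953) = 1.0986 / 3.3514 = 0.3278
c = S₁ / A₁^z = 4 / 953^0.3278 = 4 / 9.475 = 0.4222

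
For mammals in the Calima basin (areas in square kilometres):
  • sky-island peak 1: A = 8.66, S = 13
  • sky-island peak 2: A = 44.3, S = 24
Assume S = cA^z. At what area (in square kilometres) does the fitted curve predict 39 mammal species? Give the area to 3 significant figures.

z = ln(24/13) / ln(44.3/8.66) = 0.6131 / 1.6323 = 0.3756
c = 13 / 8.66^0.3756 = 13 / 2.25 = 5.778
A = (39/5.778)^(1/0.3756) ⇒ ln A = ln(6.749)/0.3756 = 5.0836
A = e^5.0836 ≈ 161.3 square kilometres

161 square kilometres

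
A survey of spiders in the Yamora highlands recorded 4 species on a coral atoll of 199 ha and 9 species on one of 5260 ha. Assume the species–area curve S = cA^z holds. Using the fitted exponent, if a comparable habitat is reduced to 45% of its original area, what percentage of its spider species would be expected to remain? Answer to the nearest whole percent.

82%

z = ln(9/4) / ln(5260/199) = 0.8109 / 3.2746 = 0.2476
S_new/S_old = (A_new/A_old)^z = 0.45^0.2476 = exp(0.2476 × -0.7985) = 0.8206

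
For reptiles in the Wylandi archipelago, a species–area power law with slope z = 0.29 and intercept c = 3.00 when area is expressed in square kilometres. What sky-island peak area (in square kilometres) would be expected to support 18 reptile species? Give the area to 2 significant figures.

18 = 3 × A^0.29  ⇒  A^0.29 = 18/3 = 6
ln A = ln(6) / 0.29 = 1.7918 / 0.29 = 6.1785
A = e^6.1785 ≈ 482.3 square kilometres

480 square kilometres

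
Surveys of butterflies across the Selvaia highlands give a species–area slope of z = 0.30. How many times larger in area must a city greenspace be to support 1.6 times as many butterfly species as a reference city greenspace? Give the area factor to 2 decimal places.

(A₂/A₁)^0.3 = 1.6, so A₂/A₁ = 1.6^(1/0.3) = 1.6^3.333
ln(A₂/A₁) = ln 1.6 / 0.3 = 0.4700 / 0.3 = 1.5667
A₂/A₁ = e^1.5667 ≈ 4.791

4.79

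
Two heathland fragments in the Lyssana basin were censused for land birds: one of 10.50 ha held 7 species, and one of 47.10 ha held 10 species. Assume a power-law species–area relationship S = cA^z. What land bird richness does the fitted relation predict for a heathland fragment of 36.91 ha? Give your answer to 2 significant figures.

z = ln(10/7) / ln(47.1/10.5) = 0.3567 / 1.5009 = 0.2376
c = 7 / 10.5^0.2376 = 7 / 1.749 = 4.003
S₃ = 4.003 × 36.91^0.2376 = 4.003 × 2.357 ≈ 9.437

9.4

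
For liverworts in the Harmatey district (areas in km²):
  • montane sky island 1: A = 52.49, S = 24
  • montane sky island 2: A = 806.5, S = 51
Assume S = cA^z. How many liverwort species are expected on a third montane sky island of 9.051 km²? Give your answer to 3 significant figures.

z = ln(51/24) / ln(806.5/52.49) = 0.7538 / 2.7321 = 0.2759
c = 24 / 52.49^0.2759 = 24 / 2.982 = 8.047
S₃ = 8.047 × 9.051^0.2759 = 8.047 × 1.836 ≈ 14.78

14.8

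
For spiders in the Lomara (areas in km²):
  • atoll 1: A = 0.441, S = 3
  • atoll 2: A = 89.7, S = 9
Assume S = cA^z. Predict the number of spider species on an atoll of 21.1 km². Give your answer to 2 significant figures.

6.7

z = ln(9/3) / ln(89.7/0.441) = 1.0986 / 5.3152 = 0.2067
c = 3 / 0.441^0.2067 = 3 / 0.8443 = 3.553
S₃ = 3.553 × 21.1^0.2067 = 3.553 × 1.878 ≈ 6.673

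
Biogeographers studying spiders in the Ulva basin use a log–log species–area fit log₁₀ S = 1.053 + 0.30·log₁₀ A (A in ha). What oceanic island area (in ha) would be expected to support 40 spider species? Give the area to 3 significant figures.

67.6 ha

40 = 11.3 × A^0.3  ⇒  A^0.3 = 40/11.3 = 3.54
ln A = ln(3.54) / 0.3 = 1.2643 / 0.3 = 4.2142
A = e^4.2142 ≈ 67.64 ha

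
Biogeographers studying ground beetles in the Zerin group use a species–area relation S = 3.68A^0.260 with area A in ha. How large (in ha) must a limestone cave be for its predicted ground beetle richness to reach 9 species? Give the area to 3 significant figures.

31.2 ha

9 = 3.68 × A^0.26  ⇒  A^0.26 = 9/3.68 = 2.446
ln A = ln(2.446) / 0.26 = 0.8943 / 0.26 = 3.4397
A = e^3.4397 ≈ 31.18 ha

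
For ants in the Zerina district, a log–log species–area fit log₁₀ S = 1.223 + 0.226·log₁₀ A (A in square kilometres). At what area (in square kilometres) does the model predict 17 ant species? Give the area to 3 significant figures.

1.08 square kilometres

17 = 16.71 × A^0.226  ⇒  A^0.226 = 17/16.71 = 1.017
ln A = ln(1.017) / 0.226 = 0.0172 / 0.226 = 0.0759
A = e^0.0759 ≈ 1.079 square kilometres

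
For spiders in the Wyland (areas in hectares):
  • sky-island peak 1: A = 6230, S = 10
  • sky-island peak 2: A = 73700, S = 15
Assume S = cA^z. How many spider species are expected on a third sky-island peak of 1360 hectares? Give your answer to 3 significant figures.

7.79

z = ln(15/10) / ln(73700/6230) = 0.4055 / 2.4706 = 0.1641
c = 10 / 6230^0.1641 = 10 / 4.195 = 2.384
S₃ = 2.384 × 1360^0.1641 = 2.384 × 3.268 ≈ 7.79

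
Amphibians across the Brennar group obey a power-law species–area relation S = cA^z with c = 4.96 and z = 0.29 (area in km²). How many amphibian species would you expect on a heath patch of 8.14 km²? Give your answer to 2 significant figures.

S = 4.96 × 8.14^0.29
ln S = ln 4.96 + 0.29 × ln 8.14 = 1.6014 + 0.29 × 2.0968 = 2.2095
S = e^2.2095 ≈ 9.111

9.1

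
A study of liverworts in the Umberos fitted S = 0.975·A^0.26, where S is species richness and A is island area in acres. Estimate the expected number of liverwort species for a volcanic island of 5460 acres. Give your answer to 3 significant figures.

9.13

S = 0.975 × 5460^0.26
ln S = ln 0.975 + 0.26 × ln 5460 = -0.0253 + 0.26 × 8.6052 = 2.2120
S = e^2.2120 ≈ 9.134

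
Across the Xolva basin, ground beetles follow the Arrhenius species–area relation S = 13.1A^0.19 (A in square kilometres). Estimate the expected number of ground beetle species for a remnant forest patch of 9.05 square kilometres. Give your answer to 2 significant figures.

S = 13.1 × 9.05^0.19
ln S = ln 13.1 + 0.19 × ln 9.05 = 2.5726 + 0.19 × 2.2028 = 2.9911
S = e^2.9911 ≈ 19.91

20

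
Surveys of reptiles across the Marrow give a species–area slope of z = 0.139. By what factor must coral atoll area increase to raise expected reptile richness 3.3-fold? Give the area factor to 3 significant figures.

(A₂/A₁)^0.139 = 3.3, so A₂/A₁ = 3.3^(1/0.139) = 3.3^7.194
ln(A₂/A₁) = ln 3.3 / 0.139 = 1.1939 / 0.139 = 8.5894
A₂/A₁ = e^8.5894 ≈ 5374

5370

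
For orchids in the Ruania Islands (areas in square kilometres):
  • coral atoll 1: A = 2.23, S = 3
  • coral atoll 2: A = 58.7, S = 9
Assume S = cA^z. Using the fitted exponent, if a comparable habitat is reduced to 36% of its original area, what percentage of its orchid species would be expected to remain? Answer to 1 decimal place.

70.9%

z = ln(9/3) / ln(58.7/2.23) = 1.0986 / 3.2704 = 0.3359
S_new/S_old = (A_new/A_old)^z = 0.36^0.3359 = exp(0.3359 × -1.0217) = 0.7095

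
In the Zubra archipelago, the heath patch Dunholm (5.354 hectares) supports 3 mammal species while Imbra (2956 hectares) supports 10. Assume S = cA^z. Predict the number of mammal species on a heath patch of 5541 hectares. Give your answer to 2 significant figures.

z = ln(10/3) / ln(2956/5.354) = 1.2040 / 6.3137 = 0.1907
c = 3 / 5.354^0.1907 = 3 / 1.377 = 2.179
S₃ = 2.179 × 5541^0.1907 = 2.179 × 5.174 ≈ 11.27

11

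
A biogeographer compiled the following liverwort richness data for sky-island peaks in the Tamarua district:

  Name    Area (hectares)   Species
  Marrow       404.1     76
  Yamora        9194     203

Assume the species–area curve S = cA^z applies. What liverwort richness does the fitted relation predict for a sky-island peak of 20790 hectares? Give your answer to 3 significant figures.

z = ln(203/76) / ln(9194/404.1) = 0.9825 / 3.1246 = 0.3144
c = 76 / 404.1^0.3144 = 76 / 6.6 = 11.51
S₃ = 11.51 × 20790^0.3144 = 11.51 × 22.79 ≈ 262.4

262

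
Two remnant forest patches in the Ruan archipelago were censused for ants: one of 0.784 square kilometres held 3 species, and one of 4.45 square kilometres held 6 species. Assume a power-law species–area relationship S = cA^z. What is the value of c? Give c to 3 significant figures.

z = ln(S₂/S₁) / ln(A₂/A₁) = ln(6/3) / ln(4.45/0.784) = 0.6931 / 1.7363 = 0.3992
c = S₁ / A₁^z = 3 / 0.784^0.3992 = 3 / 0.9074 = 3.306

3.31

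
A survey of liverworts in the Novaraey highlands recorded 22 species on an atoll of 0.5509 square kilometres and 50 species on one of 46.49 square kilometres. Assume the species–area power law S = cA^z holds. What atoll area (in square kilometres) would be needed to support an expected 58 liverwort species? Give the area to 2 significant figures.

z = ln(50/22) / ln(46.49/0.5509) = 0.8210 / 4.4354 = 0.1851
c = 22 / 0.5509^0.1851 = 22 / 0.8955 = 24.57
A = (58/24.57)^(1/0.1851) ⇒ ln A = ln(2.361)/0.1851 = 4.6411
A = e^4.6411 ≈ 103.7 square kilometres

100 square kilometres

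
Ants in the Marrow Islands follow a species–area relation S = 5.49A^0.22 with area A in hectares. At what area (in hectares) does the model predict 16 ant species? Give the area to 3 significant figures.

16 = 5.49 × A^0.22  ⇒  A^0.22 = 16/5.49 = 2.914
ln A = ln(2.914) / 0.22 = 1.0697 / 0.22 = 4.8621
A = e^4.8621 ≈ 129.3 hectares

129 hectares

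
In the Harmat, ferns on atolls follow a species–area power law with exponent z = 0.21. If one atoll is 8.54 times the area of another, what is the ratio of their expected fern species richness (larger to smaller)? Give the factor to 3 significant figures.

S₂/S₁ = (A₂/A₁)^z = 8.54^0.21
ln(S₂/S₁) = 0.21 × ln 8.54 = 0.21 × 2.1448 = 0.4504
S₂/S₁ = e^0.4504 ≈ 1.569

1.57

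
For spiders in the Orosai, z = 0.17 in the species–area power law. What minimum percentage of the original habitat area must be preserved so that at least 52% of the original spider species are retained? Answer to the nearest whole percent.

2%

Need (A_new/A_old)^0.17 = 0.52, so A_new/A_old = 0.52^(1/0.17) = 0.52^5.882
ln(A_new/A_old) = ln 0.52 / 0.17 = -0.6539 / 0.17 = -3.8466
A_new/A_old = e^-3.8466 ≈ 0.02135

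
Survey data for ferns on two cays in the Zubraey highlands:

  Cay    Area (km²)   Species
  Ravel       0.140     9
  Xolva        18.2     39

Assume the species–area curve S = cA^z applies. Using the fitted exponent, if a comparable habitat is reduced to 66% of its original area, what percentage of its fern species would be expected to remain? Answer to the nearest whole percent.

z = ln(39/9) / ln(18.2/0.14) = 1.4663 / 4.8675 = 0.3012
S_new/S_old = (A_new/A_old)^z = 0.66^0.3012 = exp(0.3012 × -0.4155) = 0.8823

88%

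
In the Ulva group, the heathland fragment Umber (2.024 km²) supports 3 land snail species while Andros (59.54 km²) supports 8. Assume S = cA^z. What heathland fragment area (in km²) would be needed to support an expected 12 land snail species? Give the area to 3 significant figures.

241 km²

z = ln(8/3) / ln(59.54/2.024) = 0.9808 / 3.3816 = 0.2901
c = 3 / 2.024^0.2901 = 3 / 1.227 = 2.445
A = (12/2.445)^(1/0.2901) ⇒ ln A = ln(4.908)/0.2901 = 5.4846
A = e^5.4846 ≈ 240.9 km²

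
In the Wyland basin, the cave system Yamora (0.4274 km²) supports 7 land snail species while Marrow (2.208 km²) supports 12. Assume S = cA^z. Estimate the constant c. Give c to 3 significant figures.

z = ln(S₂/S₁) / ln(A₂/A₁) = ln(12/7) / ln(2.208/0.4274) = 0.5390 / 1.6421 = 0.3282
c = S₁ / A₁^z = 7 / 0.4274^0.3282 = 7 / 0.7565 = 9.253

9.25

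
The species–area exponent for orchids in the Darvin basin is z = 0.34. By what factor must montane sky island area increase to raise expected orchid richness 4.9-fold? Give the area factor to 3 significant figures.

(A₂/A₁)^0.34 = 4.9, so A₂/A₁ = 4.9^(1/0.34) = 4.9^2.941
ln(A₂/A₁) = ln 4.9 / 0.34 = 1.5892 / 0.34 = 4.6742
A₂/A₁ = e^4.6742 ≈ 107.1

107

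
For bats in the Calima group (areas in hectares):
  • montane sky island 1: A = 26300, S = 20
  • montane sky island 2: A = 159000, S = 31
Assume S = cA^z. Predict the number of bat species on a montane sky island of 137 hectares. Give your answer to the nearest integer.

6

z = ln(31/20) / ln(159000/26300) = 0.4383 / 1.7993 = 0.2436
c = 20 / 26300^0.2436 = 20 / 11.93 = 1.677
S₃ = 1.677 × 137^0.2436 = 1.677 × 3.315 ≈ 5.558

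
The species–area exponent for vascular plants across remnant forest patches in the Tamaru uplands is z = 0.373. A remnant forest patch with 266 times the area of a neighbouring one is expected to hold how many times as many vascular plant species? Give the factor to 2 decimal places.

S₂/S₁ = (A₂/A₁)^z = 266^0.373
ln(S₂/S₁) = 0.373 × ln 266 = 0.373 × 5.5835 = 2.0826
S₂/S₁ = e^2.0826 ≈ 8.026

8.03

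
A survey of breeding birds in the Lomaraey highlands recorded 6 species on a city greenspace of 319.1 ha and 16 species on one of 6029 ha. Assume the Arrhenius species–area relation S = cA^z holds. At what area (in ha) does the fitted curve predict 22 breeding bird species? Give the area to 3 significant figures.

15700 ha

z = ln(16/6) / ln(6029/319.1) = 0.9808 / 2.9388 = 0.3337
c = 6 / 319.1^0.3337 = 6 / 6.85 = 0.8759
A = (22/0.8759)^(1/0.3337) ⇒ ln A = ln(25.12)/0.3337 = 9.6585
A = e^9.6585 ≈ 15654 ha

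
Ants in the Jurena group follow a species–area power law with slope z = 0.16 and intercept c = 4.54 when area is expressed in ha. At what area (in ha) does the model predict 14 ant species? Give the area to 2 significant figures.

14 = 4.54 × A^0.16  ⇒  A^0.16 = 14/4.54 = 3.084
ln A = ln(3.084) / 0.16 = 1.1261 / 0.16 = 7.0383
A = e^7.0383 ≈ 1139 ha

1100 ha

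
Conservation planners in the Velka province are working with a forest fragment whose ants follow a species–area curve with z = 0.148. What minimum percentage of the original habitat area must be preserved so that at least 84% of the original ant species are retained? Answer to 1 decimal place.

30.8%

Need (A_new/A_old)^0.148 = 0.84, so A_new/A_old = 0.84^(1/0.148) = 0.84^6.757
ln(A_new/A_old) = ln 0.84 / 0.148 = -0.1744 / 0.148 = -1.1781
A_new/A_old = e^-1.1781 ≈ 0.3079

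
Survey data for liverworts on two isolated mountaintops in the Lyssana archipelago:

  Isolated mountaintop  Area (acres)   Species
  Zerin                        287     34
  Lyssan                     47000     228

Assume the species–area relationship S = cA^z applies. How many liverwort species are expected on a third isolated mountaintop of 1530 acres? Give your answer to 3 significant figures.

63.5

z = ln(228/34) / ln(47000/287) = 1.9030 / 5.0984 = 0.3732
c = 34 / 287^0.3732 = 34 / 8.268 = 4.112
S₃ = 4.112 × 1530^0.3732 = 4.112 × 15.44 ≈ 63.5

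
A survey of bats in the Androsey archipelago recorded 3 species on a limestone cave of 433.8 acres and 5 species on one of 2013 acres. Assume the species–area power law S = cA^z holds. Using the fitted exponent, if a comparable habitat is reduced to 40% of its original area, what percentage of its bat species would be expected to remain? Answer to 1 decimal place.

73.7%

z = ln(5/3) / ln(2013/433.8) = 0.5108 / 1.5348 = 0.3328
S_new/S_old = (A_new/A_old)^z = 0.4^0.3328 = exp(0.3328 × -0.9163) = 0.7371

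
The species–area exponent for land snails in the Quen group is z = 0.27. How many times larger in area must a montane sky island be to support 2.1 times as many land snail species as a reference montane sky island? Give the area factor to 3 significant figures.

15.6

(A₂/A₁)^0.27 = 2.1, so A₂/A₁ = 2.1^(1/0.27) = 2.1^3.704
ln(A₂/A₁) = ln 2.1 / 0.27 = 0.7419 / 0.27 = 2.7479
A₂/A₁ = e^2.7479 ≈ 15.61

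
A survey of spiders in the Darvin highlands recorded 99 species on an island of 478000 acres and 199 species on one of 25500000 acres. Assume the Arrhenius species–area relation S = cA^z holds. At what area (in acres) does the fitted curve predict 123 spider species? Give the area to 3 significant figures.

1650000 acres

z = ln(199/99) / ln(25500000/478000) = 0.6982 / 3.9768 = 0.1756
c = 99 / 478000^0.1756 = 99 / 9.933 = 9.966
A = (123/9.966)^(1/0.1756) ⇒ ln A = ln(12.34)/0.1756 = 14.3138
A = e^14.3138 ≈ 1645827 acres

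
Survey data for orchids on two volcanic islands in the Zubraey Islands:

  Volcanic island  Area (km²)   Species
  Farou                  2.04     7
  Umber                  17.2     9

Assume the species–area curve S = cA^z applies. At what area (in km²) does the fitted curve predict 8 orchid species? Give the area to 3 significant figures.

z = ln(9/7) / ln(17.2/2.04) = 0.2513 / 2.1320 = 0.1179
c = 7 / 2.04^0.1179 = 7 / 1.088 = 6.436
A = (8/6.436)^(1/0.1179) ⇒ ln A = ln(1.243)/0.1179 = 1.8457
A = e^1.8457 ≈ 6.333 km²

6.33 km²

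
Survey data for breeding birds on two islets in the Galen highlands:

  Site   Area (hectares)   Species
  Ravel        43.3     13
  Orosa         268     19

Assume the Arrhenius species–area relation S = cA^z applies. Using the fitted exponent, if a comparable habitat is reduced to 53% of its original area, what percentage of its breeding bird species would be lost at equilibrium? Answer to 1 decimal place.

z = ln(19/13) / ln(268/43.3) = 0.3795 / 1.8228 = 0.2082
S_new/S_old = (A_new/A_old)^z = 0.53^0.2082 = exp(0.2082 × -0.6349) = 0.8762
Fraction lost = 1 − 0.8762 = 0.1238

12.4%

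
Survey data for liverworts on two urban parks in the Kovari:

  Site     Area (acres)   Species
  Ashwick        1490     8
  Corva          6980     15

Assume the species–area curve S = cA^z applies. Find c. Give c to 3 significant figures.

z = ln(S₂/S₁) / ln(A₂/A₁) = ln(15/8) / ln(6980/1490) = 0.6286 / 1.5443 = 0.4071
c = S₁ / A₁^z = 8 / 1490^0.4071 = 8 / 19.57 = 0.4087

0.409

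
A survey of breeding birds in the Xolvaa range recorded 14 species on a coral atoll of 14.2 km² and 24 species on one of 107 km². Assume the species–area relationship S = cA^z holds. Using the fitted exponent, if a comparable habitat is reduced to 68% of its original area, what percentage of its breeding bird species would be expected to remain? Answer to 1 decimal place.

z = ln(24/14) / ln(107/14.2) = 0.5390 / 2.0196 = 0.2669
S_new/S_old = (A_new/A_old)^z = 0.68^0.2669 = exp(0.2669 × -0.3857) = 0.9022

90.2%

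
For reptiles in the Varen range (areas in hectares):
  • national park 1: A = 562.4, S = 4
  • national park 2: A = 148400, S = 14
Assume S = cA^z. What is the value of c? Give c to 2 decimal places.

0.96

z = ln(S₂/S₁) / ln(A₂/A₁) = ln(14/4) / ln(148400/562.4) = 1.2528 / 5.5755 = 0.2247
c = S₁ / A₁^z = 4 / 562.4^0.2247 = 4 / 4.149 = 0.9642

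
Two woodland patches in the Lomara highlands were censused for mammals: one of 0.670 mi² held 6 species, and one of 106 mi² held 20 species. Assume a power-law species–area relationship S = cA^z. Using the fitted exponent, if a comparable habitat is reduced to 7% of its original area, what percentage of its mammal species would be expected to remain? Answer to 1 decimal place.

z = ln(20/6) / ln(106/0.67) = 1.2040 / 5.0639 = 0.2378
S_new/S_old = (A_new/A_old)^z = 0.07^0.2378 = exp(0.2378 × -2.6593) = 0.5314

53.1%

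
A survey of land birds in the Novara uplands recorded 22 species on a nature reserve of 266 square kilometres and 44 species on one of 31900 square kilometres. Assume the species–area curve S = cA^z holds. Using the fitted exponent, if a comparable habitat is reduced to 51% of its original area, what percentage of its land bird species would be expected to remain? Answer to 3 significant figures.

z = ln(44/22) / ln(31900/266) = 0.6931 / 4.7869 = 0.1448
S_new/S_old = (A_new/A_old)^z = 0.51^0.1448 = exp(0.1448 × -0.6733) = 0.9071

90.7%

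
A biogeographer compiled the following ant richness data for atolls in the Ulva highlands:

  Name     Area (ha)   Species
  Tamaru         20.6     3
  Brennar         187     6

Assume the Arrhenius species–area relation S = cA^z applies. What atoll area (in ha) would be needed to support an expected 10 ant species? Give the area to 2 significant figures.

950 ha

z = ln(6/3) / ln(187/20.6) = 0.6931 / 2.2058 = 0.3142
c = 3 / 20.6^0.3142 = 3 / 2.587 = 1.159
A = (10/1.159)^(1/0.3142) ⇒ ln A = ln(8.625)/0.3142 = 6.8567
A = e^6.8567 ≈ 950.2 ha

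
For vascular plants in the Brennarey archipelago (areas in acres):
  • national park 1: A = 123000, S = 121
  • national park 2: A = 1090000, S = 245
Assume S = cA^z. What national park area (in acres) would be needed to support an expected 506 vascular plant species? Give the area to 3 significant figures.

10300000 acres

z = ln(245/121) / ln(1090000/123000) = 0.7055 / 2.1817 = 0.3233
c = 121 / 123000^0.3233 = 121 / 44.24 = 2.735
A = (506/2.735)^(1/0.3233) ⇒ ln A = ln(185)/0.3233 = 16.1447
A = e^16.1447 ≈ 10269658 acres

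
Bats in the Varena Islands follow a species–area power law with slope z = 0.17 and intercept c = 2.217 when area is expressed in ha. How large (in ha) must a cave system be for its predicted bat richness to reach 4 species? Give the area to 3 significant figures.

32.2 ha

4 = 2.217 × A^0.17  ⇒  A^0.17 = 4/2.217 = 1.804
ln A = ln(1.804) / 0.17 = 0.5901 / 0.17 = 3.4714
A = e^3.4714 ≈ 32.18 ha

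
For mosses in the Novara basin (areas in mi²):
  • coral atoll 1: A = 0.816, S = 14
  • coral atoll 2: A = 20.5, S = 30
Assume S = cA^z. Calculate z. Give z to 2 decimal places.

0.24

Taking logs: ln S = ln c + z ln A, so z = (ln S₂ − ln S₁)/(ln A₂ − ln A₁).
z = ln(30/14) / ln(20.5/0.816) = ln(2.143) / ln(25.12) = 0.7621 / 3.2238 = 0.2364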